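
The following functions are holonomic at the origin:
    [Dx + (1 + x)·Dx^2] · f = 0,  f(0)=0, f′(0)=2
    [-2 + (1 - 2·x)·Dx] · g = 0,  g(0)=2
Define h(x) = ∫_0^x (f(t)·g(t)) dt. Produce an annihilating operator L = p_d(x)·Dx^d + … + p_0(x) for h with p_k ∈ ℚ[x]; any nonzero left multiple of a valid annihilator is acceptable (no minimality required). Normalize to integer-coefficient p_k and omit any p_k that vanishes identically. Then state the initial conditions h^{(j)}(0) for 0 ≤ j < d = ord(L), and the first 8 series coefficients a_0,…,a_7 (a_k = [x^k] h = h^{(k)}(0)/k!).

L = 2·Dx + (3 + 6·x)·Dx^2 + (-1 + x + 2·x^2)·Dx^3  (order 3).
h: a_k = 0, 0, 2, 2, 10/3, 77/15, 391/45, 74/5, …
ICs: h(0) = 0, h′(0) = 0, h′′(0) = 4.

f: a_k = 0, 2, -1, 2/3, -1/2, 2/5, -1/3, 2/7, …
g: a_k = 2, 4, 8, 16, 32, 64, 128, 256, …
L₀ := L_f ⊗_s L_g (sym. prod.), ord ≤ 2.
h=∫h₀ ⇒ L = L₀·Dx.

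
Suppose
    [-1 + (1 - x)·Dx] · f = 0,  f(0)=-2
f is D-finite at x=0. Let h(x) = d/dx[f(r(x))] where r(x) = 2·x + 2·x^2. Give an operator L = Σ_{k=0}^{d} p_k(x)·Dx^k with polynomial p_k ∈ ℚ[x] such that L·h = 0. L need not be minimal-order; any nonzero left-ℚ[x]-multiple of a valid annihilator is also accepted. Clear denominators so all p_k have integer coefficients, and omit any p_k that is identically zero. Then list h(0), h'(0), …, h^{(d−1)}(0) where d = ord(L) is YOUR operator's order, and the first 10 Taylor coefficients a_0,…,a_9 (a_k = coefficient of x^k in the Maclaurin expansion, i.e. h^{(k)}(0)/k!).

L = (6 + 12·x + 12·x^2) + (-1 + 6·x^2 + 4·x^3)·Dx  (order 1).
h: a_k = -4, -24, -96, -352, -1200, -3936, -12544, -39168, -120384, -365440, …
ICs: h(0) = -4.

f: a_k = -2, -2, -2, -2, -2, -2, -2, -2, -2, -2, …
L₀ from L_f via x↦r, Dx↦r'^{-1}Dx.
h=h₀': d/dx-closure on L₀ ⇒ L.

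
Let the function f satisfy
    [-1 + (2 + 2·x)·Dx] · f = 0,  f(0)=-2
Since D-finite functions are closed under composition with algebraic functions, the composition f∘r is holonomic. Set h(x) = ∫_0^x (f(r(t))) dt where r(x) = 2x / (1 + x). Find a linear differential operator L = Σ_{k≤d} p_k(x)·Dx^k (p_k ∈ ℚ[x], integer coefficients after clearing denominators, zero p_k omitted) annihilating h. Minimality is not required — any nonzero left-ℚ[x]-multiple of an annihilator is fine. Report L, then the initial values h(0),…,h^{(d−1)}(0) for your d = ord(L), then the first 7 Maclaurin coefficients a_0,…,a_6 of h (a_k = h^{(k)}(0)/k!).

f: a_k = -2, -1, 1/4, -1/8, 5/64, -7/128, 21/512, …
Change of var in L_f (x↦r) gives L₀.
Integrate: L := L₀·Dx.
L = -Dx + (1 + 4·x + 3·x^2)·Dx^2  (order 2).
h: a_k = 0, -2, -1, 1, -5/4, 37/20, -25/8, …
ICs: h(0) = 0, h′(0) = -2.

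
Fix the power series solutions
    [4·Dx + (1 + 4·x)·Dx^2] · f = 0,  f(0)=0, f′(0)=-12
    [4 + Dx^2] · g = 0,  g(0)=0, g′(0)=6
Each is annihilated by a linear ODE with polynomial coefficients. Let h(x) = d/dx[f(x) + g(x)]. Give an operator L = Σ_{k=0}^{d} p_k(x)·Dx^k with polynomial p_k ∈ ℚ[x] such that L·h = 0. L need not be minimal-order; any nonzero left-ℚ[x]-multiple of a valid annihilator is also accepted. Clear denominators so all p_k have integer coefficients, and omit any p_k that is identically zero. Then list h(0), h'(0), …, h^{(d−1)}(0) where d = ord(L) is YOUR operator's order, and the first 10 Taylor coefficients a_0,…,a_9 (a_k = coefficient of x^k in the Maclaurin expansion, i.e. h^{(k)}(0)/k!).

f: a_k = 0, -12, 24, -64, 192, -3072/5, 2048, -49152/7, 24576, -262144/3, …
g: a_k = 0, 6, 0, -4, 0, 4/5, 0, -8/105, 0, 4/945, …
Sum ⇒ L₀ = lclm(L_f,L_g) in ℚ(x)⟨Dx⟩.
Derive L from L₀ (diff closure).
L = (400 + 128·x + 256·x^2) + (36 + 176·x + 192·x^2 + 256·x^3)·Dx + (100 + 32·x + 64·x^2)·Dx^2 + (9 + 44·x + 48·x^2 + 64·x^3)·Dx^3  (order 3).
h: a_k = -6, 48, -204, 768, -3068, 12288, -737288/15, 196608, -82575356/105, 3145728, …
ICs: h(0) = -6, h′(0) = 48, h′′(0) = -408.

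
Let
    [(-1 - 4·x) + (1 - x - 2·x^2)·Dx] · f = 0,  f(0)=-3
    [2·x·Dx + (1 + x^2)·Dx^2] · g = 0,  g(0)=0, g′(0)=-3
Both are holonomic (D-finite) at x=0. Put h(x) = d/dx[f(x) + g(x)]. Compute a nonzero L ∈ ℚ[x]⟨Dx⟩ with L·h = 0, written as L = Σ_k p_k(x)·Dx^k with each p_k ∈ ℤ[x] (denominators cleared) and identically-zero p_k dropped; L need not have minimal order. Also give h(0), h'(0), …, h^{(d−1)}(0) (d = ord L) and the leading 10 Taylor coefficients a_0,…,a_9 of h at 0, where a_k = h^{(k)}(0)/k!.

L = (-6 + 24·x + 162·x^2 + 240·x^3 + 384·x^4 + 48·x^6) + (16 + 74·x + 88·x^2 + 226·x^3 + 212·x^4 + 304·x^5 + 12·x^6 + 48·x^7)·Dx + (-3 - 4·x - 8·x^2 + 28·x^3 + 27·x^4 + 36·x^5 + 40·x^6 + 4·x^7 + 8·x^8)·Dx^2  (order 2).
h: a_k = -6, -18, -42, -132, -318, -774, -1782, -4104, -9210, -20490, …
ICs: h(0) = -6, h′(0) = -18.

f: a_k = -3, -3, -9, -15, -33, -63, -129, -255, -513, -1023, …
g: a_k = 0, -3, 0, 1, 0, -3/5, 0, 3/7, 0, -1/3, …
Weyl lclm of L_f,L_g ⇒ L₀ (ord ≤ 3).
Derive L from L₀ (diff closure).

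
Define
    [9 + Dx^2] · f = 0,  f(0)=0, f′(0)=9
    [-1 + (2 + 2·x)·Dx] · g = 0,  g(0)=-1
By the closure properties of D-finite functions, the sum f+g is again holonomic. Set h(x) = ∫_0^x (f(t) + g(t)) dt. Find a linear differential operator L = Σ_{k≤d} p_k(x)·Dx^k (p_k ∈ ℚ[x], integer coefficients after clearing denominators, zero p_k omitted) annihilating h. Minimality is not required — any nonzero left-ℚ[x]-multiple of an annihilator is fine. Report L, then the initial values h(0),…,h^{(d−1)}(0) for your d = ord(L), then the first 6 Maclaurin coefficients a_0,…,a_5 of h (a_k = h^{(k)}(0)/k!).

f: a_k = 0, 9, 0, -27/2, 0, 243/40, …
g: a_k = -1, -1/2, 1/8, -1/16, 5/128, -7/256, …
L₀ := lclm(L_f,L_g); ord L₀ ≤ 2+1.
h=∫₀ˣh₀: take L = L₀·Dx.
L = (-351 - 648·x - 324·x^2)·Dx + (630 + 1926·x + 1944·x^2 + 648·x^3)·Dx^2 + (-39 - 72·x - 36·x^2)·Dx^3 + (70 + 214·x + 216·x^2 + 72·x^3)·Dx^4  (order 4).
h: a_k = 0, -1, 17/4, 1/24, -217/64, 1/128, …
ICs: h(0) = 0, h′(0) = -1, h′′(0) = 17/2, h′′′(0) = 1/4.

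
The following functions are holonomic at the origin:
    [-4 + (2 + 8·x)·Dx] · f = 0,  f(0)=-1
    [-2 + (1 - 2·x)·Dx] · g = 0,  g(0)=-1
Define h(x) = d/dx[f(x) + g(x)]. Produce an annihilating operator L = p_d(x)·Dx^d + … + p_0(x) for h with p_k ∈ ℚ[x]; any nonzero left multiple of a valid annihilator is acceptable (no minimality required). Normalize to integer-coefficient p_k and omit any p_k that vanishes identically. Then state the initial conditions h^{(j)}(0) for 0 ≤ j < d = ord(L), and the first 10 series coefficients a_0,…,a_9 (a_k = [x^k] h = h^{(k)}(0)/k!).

f: a_k = -1, -2, 2, -4, 10, -28, 84, -264, 858, -2860, …
g: a_k = -1, -2, -4, -8, -16, -32, -64, -128, -256, -512, …
f+g: L₀ = lclm(L_f,L_g), ord ≤ 1+1.
Differentiate: ansatz ord ≤ ord L₀ ⇒ L.
L = (-16 - 16·x) + (-2 - 40·x - 56·x^2)·Dx + (1 + 4·x - 4·x^2 - 16·x^3)·Dx^2  (order 2).
h: a_k = -4, -4, -36, -24, -300, 120, -2744, 4816, -30348, 87000, …
ICs: h(0) = -4, h′(0) = -4.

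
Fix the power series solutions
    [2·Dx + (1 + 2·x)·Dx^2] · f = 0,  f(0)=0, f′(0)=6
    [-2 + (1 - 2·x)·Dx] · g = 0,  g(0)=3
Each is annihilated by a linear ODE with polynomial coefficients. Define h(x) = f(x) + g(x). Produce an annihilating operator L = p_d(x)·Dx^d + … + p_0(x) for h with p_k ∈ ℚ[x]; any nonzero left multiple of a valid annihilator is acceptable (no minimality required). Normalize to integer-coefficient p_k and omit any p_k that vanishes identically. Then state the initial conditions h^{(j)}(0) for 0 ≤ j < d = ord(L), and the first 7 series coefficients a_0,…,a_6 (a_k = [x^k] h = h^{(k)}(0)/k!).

L = (-40 - 16·x)·Dx + (-8 - 64·x - 32·x^2)·Dx^2 + (3 + 2·x - 12·x^2 - 8·x^3)·Dx^3  (order 3).
h: a_k = 3, 12, 6, 32, 36, 576/5, 160, …
ICs: h(0) = 3, h′(0) = 12, h′′(0) = 12.

f: a_k = 0, 6, -6, 8, -12, 96/5, -32, …
g: a_k = 3, 6, 12, 24, 48, 96, 192, …
Sum ⇒ L₀ = lclm(L_f,L_g) in ℚ(x)⟨Dx⟩.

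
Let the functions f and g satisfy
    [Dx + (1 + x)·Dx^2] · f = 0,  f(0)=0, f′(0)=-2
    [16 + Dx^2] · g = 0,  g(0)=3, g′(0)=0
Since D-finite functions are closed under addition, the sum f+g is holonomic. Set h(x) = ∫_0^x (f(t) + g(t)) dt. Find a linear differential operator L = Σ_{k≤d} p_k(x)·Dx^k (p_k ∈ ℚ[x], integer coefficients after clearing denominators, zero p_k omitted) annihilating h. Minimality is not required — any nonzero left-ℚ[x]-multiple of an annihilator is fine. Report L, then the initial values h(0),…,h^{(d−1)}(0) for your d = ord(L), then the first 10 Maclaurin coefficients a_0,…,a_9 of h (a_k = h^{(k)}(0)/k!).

L = (176 + 256·x + 128·x^2)·Dx^2 + (144 + 400·x + 384·x^2 + 128·x^3)·Dx^3 + (11 + 16·x + 8·x^2)·Dx^4 + (9 + 25·x + 24·x^2 + 8·x^3)·Dx^5  (order 5).
h: a_k = 0, 3, -1, -23/3, -1/6, 13/2, -1/15, -251/105, -1/28, 2153/3780, …
ICs: h(0) = 0, h′(0) = 3, h′′(0) = -2, h′′′(0) = -46, h′′′′(0) = -4.

f: a_k = 0, -2, 1, -2/3, 1/2, -2/5, 1/3, -2/7, 1/4, -2/9, …
g: a_k = 3, 0, -24, 0, 32, 0, -256/15, 0, 512/105, 0, …
Sum ⇒ L₀ = lclm(L_f,L_g) in ℚ(x)⟨Dx⟩.
Integrate: L := L₀·Dx.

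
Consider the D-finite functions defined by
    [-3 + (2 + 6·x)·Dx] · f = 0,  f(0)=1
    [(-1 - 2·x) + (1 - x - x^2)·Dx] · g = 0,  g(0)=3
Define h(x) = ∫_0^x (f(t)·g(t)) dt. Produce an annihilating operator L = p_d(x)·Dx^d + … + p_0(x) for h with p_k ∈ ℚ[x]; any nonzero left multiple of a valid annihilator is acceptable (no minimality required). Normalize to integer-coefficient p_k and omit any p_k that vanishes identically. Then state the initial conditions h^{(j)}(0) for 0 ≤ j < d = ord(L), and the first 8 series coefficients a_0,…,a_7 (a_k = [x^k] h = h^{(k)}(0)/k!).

f: a_k = 1, 3/2, -9/8, 27/16, -405/128, 1701/256, -15309/1024, 72171/2048, …
g: a_k = 3, 3, 6, 9, 15, 24, 39, 63, …
h₀=f·g: eliminate ⇒ L₀, order ≤ 1·1.
Integrate: L := L₀·Dx.
L = (5 + 7·x + 9·x^2)·Dx + (-2 - 4·x + 8·x^2 + 6·x^3)·Dx^2  (order 2).
h: a_k = 0, 3, 15/4, 19/8, 315/64, 2217/640, 4859/512, 30117/7168, …
ICs: h(0) = 0, h′(0) = 3.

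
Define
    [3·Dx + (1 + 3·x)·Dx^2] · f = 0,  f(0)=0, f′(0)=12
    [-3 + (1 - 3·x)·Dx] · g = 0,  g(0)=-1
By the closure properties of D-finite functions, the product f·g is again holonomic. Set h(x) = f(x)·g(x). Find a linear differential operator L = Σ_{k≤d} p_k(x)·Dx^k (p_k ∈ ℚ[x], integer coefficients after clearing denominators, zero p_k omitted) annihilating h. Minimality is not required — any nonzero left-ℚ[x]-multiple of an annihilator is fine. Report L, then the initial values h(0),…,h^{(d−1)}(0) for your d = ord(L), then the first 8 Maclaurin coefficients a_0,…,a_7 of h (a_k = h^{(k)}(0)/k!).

L = 9 + (3 + 27·x)·Dx + (-1 + 9·x^2)·Dx^2  (order 2).
h: a_k = 0, -12, -18, -90, -189, -3807/5, -8991/5, -232551/35, …
ICs: h(0) = 0, h′(0) = -12.

f: a_k = 0, 12, -18, 36, -81, 972/5, -486, 8748/7, …
g: a_k = -1, -3, -9, -27, -81, -243, -729, -2187, …
h₀=f·g: eliminate ⇒ L₀, order ≤ 2·1.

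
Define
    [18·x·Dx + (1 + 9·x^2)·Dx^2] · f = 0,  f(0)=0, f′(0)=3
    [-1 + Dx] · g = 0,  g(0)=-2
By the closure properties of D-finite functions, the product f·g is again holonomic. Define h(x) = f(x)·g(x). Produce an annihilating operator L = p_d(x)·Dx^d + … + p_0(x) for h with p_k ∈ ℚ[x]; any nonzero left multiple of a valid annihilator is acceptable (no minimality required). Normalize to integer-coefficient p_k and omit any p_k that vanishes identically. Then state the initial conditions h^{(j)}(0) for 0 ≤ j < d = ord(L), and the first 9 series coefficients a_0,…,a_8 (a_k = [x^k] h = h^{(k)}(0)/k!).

f: a_k = 0, 3, 0, -9, 0, 243/5, 0, -2187/7, 0, …
g: a_k = -2, -2, -1, -1/3, -1/12, -1/60, -1/360, -1/2520, -1/20160, …
Product ⇒ symmetric product L₀, ord ≤ 2.
L = (1 - 18·x + 9·x^2) + (-2 + 18·x - 18·x^2)·Dx + (1 + 9·x^2)·Dx^2  (order 2).
h: a_k = 0, -6, -6, 15, 17, -1769/20, -377/4, 484679/840, 511397/840, …
ICs: h(0) = 0, h′(0) = -6.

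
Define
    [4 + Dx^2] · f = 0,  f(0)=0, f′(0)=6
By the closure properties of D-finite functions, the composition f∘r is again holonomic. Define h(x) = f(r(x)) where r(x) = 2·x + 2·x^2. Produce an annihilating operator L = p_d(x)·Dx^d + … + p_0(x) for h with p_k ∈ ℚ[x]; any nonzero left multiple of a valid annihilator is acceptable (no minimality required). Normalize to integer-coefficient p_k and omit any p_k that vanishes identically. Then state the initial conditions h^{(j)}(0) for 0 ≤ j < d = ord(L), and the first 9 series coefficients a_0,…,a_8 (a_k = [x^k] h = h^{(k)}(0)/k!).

f: a_k = 0, 6, 0, -4, 0, 4/5, 0, -8/105, 0, …
L₀ from L_f via x↦r, Dx↦r'^{-1}Dx.
L = (16 + 96·x + 192·x^2 + 128·x^3) - 2·Dx + (1 + 2·x)·Dx^2  (order 2).
h: a_k = 0, 12, 12, -32, -96, -352/5, 96, 25856/105, 2816/15, …
ICs: h(0) = 0, h′(0) = 12.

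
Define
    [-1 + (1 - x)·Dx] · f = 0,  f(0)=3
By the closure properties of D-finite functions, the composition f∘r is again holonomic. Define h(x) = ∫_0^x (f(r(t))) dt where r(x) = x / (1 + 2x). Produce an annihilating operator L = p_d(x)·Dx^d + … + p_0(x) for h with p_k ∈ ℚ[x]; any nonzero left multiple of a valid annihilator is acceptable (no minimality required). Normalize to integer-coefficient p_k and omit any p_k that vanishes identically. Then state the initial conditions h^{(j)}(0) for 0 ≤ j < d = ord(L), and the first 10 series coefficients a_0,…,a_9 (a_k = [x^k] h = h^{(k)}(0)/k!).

f: a_k = 3, 3, 3, 3, 3, 3, 3, 3, 3, 3, …
f∘r: x↦r, Dx↦Dx/r' in L_f ⇒ L₀.
h=∫₀ˣh₀: take L = L₀·Dx.
L = -Dx + (1 + 3·x + 2·x^2)·Dx^2  (order 2).
h: a_k = 0, 3, 3/2, -1, 3/4, -3/5, 1/2, -3/7, 3/8, -1/3, …
ICs: h(0) = 0, h′(0) = 3.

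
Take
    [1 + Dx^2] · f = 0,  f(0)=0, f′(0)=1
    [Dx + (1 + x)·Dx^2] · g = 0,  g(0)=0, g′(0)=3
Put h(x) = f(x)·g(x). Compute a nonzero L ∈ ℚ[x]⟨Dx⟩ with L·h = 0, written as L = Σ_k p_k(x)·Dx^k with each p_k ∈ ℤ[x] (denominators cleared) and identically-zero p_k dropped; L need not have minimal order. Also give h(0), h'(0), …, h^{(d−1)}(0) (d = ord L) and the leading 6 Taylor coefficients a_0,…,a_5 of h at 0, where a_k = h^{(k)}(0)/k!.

L = (-3 + 6·x + 19·x^2 + 16·x^3 + 4·x^4) + (4 + 20·x + 24·x^2 + 8·x^3)·Dx + (20·x + 42·x^2 + 32·x^3 + 8·x^4)·Dx^2 + (4 + 20·x + 24·x^2 + 8·x^3)·Dx^3 + (3 + 14·x + 23·x^2 + 16·x^3 + 4·x^4)·Dx^4  (order 4).
h: a_k = 0, 0, 3, -3/2, 1/2, -1/2, …
ICs: h(0) = 0, h′(0) = 0, h′′(0) = 6, h′′′(0) = -9.

f: a_k = 0, 1, 0, -1/6, 0, 1/120, …
g: a_k = 0, 3, -3/2, 1, -3/4, 3/5, …
Product ⇒ symmetric product L₀, ord ≤ 4.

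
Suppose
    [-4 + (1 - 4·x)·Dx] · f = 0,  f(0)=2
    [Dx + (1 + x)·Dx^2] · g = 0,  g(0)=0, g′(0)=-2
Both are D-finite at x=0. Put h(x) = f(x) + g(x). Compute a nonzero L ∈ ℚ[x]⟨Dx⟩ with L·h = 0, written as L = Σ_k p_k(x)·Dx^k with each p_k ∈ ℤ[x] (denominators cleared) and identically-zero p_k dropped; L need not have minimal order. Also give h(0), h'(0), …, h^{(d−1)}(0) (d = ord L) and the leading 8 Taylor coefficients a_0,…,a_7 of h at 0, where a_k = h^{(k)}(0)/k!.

f: a_k = 2, 8, 32, 128, 512, 2048, 8192, 32768, …
g: a_k = 0, -2, 1, -2/3, 1/2, -2/5, 1/3, -2/7, …
Sum ⇒ L₀ = lclm(L_f,L_g) in ℚ(x)⟨Dx⟩.
L = (112 + 32·x)·Dx + (94 + 208·x + 64·x^2)·Dx^2 + (-9 + 23·x + 48·x^2 + 16·x^3)·Dx^3  (order 3).
h: a_k = 2, 6, 33, 382/3, 1025/2, 10238/5, 24577/3, 229374/7, …
ICs: h(0) = 2, h′(0) = 6, h′′(0) = 66.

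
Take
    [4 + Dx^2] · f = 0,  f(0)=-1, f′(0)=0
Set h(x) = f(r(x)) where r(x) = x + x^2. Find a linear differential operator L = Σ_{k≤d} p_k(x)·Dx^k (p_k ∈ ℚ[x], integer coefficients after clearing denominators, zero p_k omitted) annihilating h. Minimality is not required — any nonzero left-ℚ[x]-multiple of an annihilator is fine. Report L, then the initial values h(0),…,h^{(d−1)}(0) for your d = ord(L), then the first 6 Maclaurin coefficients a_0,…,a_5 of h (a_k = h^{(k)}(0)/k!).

f: a_k = -1, 0, 2, 0, -2/3, 0, …
Substitute x→r, Dx→(1/r')Dx; clear ⇒ L₀.
L = (4 + 24·x + 48·x^2 + 32·x^3) - 2·Dx + (1 + 2·x)·Dx^2  (order 2).
h: a_k = -1, 0, 2, 4, 4/3, -8/3, …
ICs: h(0) = -1, h′(0) = 0.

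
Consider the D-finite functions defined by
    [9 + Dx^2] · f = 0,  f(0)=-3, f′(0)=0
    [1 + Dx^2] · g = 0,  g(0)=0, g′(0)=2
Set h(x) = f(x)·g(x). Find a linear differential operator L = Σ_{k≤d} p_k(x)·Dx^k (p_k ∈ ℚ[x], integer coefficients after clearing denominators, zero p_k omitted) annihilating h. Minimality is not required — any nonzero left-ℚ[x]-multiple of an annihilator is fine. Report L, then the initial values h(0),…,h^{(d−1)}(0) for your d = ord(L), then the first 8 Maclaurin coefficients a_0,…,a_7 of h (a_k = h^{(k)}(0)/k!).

L = 64 + 20·Dx^2 + Dx^4  (order 4).
h: a_k = 0, -6, 0, 28, 0, -124/5, 0, 1016/105, …
ICs: h(0) = 0, h′(0) = -6, h′′(0) = 0, h′′′(0) = 168.

f: a_k = -3, 0, 27/2, 0, -81/8, 0, 243/80, 0, …
g: a_k = 0, 2, 0, -1/3, 0, 1/60, 0, -1/2520, …
f·g: L₀ = L_f ⊗_s L_g, ord ≤ 2·2.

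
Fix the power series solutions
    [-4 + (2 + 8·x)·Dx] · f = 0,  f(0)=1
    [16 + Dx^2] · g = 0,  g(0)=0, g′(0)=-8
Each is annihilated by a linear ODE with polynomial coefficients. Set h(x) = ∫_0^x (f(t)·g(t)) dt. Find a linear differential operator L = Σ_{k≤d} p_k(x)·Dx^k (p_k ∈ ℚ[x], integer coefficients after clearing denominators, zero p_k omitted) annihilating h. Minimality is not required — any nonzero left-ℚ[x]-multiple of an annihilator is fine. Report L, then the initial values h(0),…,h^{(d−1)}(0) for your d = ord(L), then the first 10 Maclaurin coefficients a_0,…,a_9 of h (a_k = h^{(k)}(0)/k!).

f: a_k = 1, 2, -2, 4, -10, 28, -84, 264, -858, 2860, …
g: a_k = 0, -8, 0, 64/3, 0, -256/15, 0, 2048/315, 0, -4096/2835, …
f·g: L₀ = L_f ⊗_s L_g, ord ≤ 1·2.
∫: right-multiply L₀ by Dx.
L = (28 + 128·x + 256·x^2)·Dx + (-4 - 16·x)·Dx^2 + (1 + 8·x + 16·x^2)·Dx^3  (order 3).
h: a_k = 0, 0, -4, -16/3, 28/3, 32/15, 152/45, -864/35, 3932/63, -494528/2835, …
ICs: h(0) = 0, h′(0) = 0, h′′(0) = -8.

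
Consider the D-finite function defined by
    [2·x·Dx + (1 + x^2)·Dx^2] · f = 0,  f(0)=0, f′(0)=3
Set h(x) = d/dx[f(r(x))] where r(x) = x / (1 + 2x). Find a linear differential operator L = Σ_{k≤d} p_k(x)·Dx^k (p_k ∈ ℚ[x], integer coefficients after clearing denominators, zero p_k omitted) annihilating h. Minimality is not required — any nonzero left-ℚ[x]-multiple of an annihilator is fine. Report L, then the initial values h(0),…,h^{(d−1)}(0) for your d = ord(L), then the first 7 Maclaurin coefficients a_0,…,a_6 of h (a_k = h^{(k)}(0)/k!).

f: a_k = 0, 3, 0, -1, 0, 3/5, 0, …
Substitute x→r, Dx→(1/r')Dx; clear ⇒ L₀.
h=h₀': d/dx-closure on L₀ ⇒ L.
L = (4 + 10·x) + (1 + 4·x + 5·x^2)·Dx  (order 1).
h: a_k = 3, -12, 33, -72, 123, -132, -87, …
ICs: h(0) = 3.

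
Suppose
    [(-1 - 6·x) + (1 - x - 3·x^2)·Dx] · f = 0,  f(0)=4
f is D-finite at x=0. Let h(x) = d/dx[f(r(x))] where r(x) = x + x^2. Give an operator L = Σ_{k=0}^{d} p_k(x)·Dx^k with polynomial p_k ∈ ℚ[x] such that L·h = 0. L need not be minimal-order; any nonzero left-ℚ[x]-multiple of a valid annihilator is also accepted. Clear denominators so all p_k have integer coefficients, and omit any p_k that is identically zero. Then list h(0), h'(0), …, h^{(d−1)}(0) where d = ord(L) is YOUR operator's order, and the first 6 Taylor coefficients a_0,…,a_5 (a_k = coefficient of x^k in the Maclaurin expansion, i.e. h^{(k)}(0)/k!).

f: a_k = 4, 4, 16, 28, 76, 160, …
Change of var in L_f (x↦r) gives L₀.
Derive L from L₀ (diff closure).
L = (10 + 60·x + 168·x^2 + 396·x^3 + 648·x^4 + 540·x^5 + 180·x^6) + (-1 - 7·x - 6·x^2 + 44·x^3 + 135·x^4 + 180·x^5 + 126·x^6 + 36·x^7)·Dx  (order 1).
h: a_k = 4, 40, 180, 704, 2740, 10032, …
ICs: h(0) = 4.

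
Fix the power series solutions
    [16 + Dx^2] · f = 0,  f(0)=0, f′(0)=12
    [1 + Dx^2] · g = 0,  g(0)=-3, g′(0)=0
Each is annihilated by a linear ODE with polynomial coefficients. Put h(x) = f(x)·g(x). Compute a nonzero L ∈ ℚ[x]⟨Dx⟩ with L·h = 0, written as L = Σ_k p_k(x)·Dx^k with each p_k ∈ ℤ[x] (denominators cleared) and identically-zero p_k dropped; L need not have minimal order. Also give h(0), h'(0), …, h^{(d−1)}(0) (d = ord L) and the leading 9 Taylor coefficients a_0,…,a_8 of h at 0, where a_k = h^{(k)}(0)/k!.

L = 225 + 34·Dx^2 + Dx^4  (order 4).
h: a_k = 0, -36, 0, 114, 0, -1263/10, 0, 10039/140, 0, …
ICs: h(0) = 0, h′(0) = -36, h′′(0) = 0, h′′′(0) = 684.

f: a_k = 0, 12, 0, -32, 0, 128/5, 0, -1024/105, 0, …
g: a_k = -3, 0, 3/2, 0, -1/8, 0, 1/240, 0, -1/13440, …
h₀=f·g: eliminate ⇒ L₀, order ≤ 2·2.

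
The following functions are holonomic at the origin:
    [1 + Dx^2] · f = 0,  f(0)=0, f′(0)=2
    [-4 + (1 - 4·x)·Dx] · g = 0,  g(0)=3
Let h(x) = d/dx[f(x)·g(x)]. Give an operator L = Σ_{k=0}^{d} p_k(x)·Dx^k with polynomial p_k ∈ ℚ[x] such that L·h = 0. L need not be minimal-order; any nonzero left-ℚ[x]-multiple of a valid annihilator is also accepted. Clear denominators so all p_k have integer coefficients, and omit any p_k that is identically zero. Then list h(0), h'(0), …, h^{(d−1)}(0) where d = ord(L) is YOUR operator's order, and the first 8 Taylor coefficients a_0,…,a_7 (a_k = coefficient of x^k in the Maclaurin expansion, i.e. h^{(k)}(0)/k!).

f: a_k = 0, 2, 0, -1/3, 0, 1/60, 0, -1/2520, …
g: a_k = 3, 12, 48, 192, 768, 3072, 12288, 49152, …
Product ⇒ symmetric product L₀, ord ≤ 2.
Differentiate: ansatz ord ≤ ord L₀ ⇒ L.
L = (-31 - 8·x + 16·x^2) + (-8 + 32·x)·Dx + (1 - 8·x + 16·x^2)·Dx^2  (order 2).
h: a_k = 6, 48, 285, 1520, 30401/4, 182406/5, 20429471/120, 81717884/105, …
ICs: h(0) = 6, h′(0) = 48.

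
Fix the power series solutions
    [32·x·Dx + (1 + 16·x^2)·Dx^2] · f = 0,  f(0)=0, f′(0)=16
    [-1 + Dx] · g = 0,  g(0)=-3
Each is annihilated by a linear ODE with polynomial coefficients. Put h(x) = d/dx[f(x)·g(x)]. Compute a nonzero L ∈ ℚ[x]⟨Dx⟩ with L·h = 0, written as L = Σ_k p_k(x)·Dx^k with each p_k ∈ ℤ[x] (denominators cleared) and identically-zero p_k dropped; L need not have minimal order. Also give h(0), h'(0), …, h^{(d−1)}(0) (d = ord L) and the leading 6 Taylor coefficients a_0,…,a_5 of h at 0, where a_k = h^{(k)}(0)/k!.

f: a_k = 0, 16, 0, -256/3, 0, 4096/5, …
g: a_k = -3, -3, -3/2, -1/2, -1/8, -1/40, …
f·g: L₀ = L_f ⊗_s L_g, ord ≤ 2·1.
h=h₀': d/dx-closure on L₀ ⇒ L.
L = (-31 - 64·x + 1568·x^2 - 1024·x^3 + 256·x^4) + (30 + 96·x - 1600·x^2 + 1536·x^3 - 512·x^4)·Dx + (1 - 32·x + 32·x^2 - 512·x^3 + 256·x^4)·Dx^2  (order 2).
h: a_k = -48, -96, 696, 992, -11658, -14492, …
ICs: h(0) = -48, h′(0) = -96.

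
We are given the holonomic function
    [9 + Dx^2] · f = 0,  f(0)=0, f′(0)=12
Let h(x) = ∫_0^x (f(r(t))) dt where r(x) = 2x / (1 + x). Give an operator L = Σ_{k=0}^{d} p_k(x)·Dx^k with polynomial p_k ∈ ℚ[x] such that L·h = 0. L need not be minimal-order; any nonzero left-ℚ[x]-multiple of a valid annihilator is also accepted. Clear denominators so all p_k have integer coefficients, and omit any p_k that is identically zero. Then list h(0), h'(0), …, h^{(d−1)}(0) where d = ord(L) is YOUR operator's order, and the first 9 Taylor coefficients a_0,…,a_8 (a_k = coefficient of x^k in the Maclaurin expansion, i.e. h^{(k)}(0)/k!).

f: a_k = 0, 12, 0, -18, 0, 81/10, 0, -243/140, 0, …
Substitute x→r, Dx→(1/r')Dx; clear ⇒ L₀.
∫: right-multiply L₀ by Dx.
L = 36·Dx + (2 + 6·x + 6·x^2 + 2·x^3)·Dx^2 + (1 + 4·x + 6·x^2 + 4·x^3 + x^4)·Dx^3  (order 3).
h: a_k = 0, 0, 12, -8, -30, 408/5, -484/5, 120/7, 6693/35, …
ICs: h(0) = 0, h′(0) = 0, h′′(0) = 24.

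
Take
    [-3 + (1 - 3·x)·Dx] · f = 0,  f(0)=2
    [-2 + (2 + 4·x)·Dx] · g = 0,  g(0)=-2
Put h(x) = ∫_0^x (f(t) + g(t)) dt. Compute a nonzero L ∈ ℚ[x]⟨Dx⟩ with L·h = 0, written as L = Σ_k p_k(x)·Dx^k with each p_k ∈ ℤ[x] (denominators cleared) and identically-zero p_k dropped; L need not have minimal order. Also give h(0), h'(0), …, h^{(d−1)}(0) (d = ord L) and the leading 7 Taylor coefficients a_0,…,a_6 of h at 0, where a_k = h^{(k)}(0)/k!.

L = (-42 - 54·x)·Dx + (38 + 132·x + 162·x^2)·Dx^2 + (-4 - 14·x + 42·x^2 + 108·x^3)·Dx^3  (order 3).
h: a_k = 0, 0, 2, 19/3, 53/4, 653/20, 1937/24, …
ICs: h(0) = 0, h′(0) = 0, h′′(0) = 4.

f: a_k = 2, 6, 18, 54, 162, 486, 1458, …
g: a_k = -2, -2, 1, -1, 5/4, -7/4, 21/8, …
Weyl lclm of L_f,L_g ⇒ L₀ (ord ≤ 2).
h=∫h₀ ⇒ L = L₀·Dx.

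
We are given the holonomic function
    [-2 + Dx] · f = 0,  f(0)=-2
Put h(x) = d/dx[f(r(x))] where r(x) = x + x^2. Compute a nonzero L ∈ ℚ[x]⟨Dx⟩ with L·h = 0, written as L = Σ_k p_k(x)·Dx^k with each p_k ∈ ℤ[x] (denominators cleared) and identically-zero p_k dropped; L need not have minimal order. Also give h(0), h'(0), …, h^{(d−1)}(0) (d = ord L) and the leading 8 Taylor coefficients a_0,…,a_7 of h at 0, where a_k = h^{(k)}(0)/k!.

f: a_k = -2, -4, -4, -8/3, -4/3, -8/15, -8/45, -16/315, …
L₀ from L_f via x↦r, Dx↦r'^{-1}Dx.
h₀' ⇒ L via d/dx closure of L₀.
L = (4 + 8·x + 8·x^2) + (-1 - 2·x)·Dx  (order 1).
h: a_k = -4, -16, -32, -160/3, -208/3, -1216/15, -3712/45, -24448/315, …
ICs: h(0) = -4.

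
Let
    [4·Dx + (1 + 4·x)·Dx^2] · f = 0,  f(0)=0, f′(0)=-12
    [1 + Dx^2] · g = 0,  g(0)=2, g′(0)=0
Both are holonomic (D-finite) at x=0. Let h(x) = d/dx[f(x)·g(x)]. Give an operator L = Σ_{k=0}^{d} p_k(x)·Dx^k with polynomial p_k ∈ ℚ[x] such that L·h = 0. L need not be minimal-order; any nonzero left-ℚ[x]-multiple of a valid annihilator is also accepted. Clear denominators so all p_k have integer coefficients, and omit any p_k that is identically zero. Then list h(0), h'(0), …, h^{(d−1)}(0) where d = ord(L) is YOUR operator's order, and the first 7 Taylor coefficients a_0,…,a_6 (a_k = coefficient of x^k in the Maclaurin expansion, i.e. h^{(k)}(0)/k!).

f: a_k = 0, -12, 24, -64, 192, -3072/5, 2048, …
g: a_k = 2, 0, -1, 0, 1/12, 0, -1/360, …
Sym-product of L_f,L_g gives L₀ (≤ ord 4).
h=h₀': d/dx-closure on L₀ ⇒ L.
L = (-12355 - 1064·x - 6288·x^2 - 16128·x^3 - 13568·x^4 + 6144·x^5 + 4096·x^6) + (-3384 - 15968·x - 14080·x^2 - 15360·x^3 + 10240·x^4 + 8192·x^5)·Dx + (-12502 - 2384·x - 10016·x^2 - 19968·x^3 - 14848·x^4 + 12288·x^5 + 8192·x^6)·Dx^2 + (-3384 - 15968·x - 14080·x^2 - 15360·x^3 + 10240·x^4 + 8192·x^5)·Dx^3 + (-147 - 1320·x - 3728·x^2 - 3840·x^3 - 1280·x^4 + 6144·x^5 + 4096·x^6)·Dx^4  (order 4).
h: a_k = -24, 96, -348, 1440, -5829, 23436, -940403/10, …
ICs: h(0) = -24, h′(0) = 96, h′′(0) = -696, h′′′(0) = 8640.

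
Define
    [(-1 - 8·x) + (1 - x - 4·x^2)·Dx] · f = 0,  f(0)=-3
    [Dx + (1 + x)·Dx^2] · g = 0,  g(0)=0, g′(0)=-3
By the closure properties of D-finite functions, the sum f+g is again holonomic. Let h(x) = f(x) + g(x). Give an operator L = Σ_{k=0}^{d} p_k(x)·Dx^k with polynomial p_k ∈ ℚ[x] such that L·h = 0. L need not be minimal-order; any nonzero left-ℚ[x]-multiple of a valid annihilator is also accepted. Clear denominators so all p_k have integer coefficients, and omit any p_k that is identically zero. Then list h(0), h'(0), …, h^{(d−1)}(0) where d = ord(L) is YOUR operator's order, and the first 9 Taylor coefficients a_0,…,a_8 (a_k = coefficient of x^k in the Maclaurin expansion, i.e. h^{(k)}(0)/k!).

L = (74 + 562·x + 1120·x^2 + 1728·x^3 + 768·x^4)·Dx + (52 + 576·x + 1636·x^2 + 3264·x^3 + 3488·x^4 + 1280·x^5)·Dx^2 + (-11 - 41·x - 53·x^2 + 185·x^3 + 704·x^4 + 752·x^5 + 256·x^6)·Dx^3  (order 3).
h: a_k = -3, -6, -27/2, -28, -345/4, -978/5, -1085/2, -9264/7, -27957/8, …
ICs: h(0) = -3, h′(0) = -6, h′′(0) = -27.

f: a_k = -3, -3, -15, -27, -87, -195, -543, -1323, -3495, …
g: a_k = 0, -3, 3/2, -1, 3/4, -3/5, 1/2, -3/7, 3/8, …
Sum ⇒ L₀ = lclm(L_f,L_g) in ℚ(x)⟨Dx⟩.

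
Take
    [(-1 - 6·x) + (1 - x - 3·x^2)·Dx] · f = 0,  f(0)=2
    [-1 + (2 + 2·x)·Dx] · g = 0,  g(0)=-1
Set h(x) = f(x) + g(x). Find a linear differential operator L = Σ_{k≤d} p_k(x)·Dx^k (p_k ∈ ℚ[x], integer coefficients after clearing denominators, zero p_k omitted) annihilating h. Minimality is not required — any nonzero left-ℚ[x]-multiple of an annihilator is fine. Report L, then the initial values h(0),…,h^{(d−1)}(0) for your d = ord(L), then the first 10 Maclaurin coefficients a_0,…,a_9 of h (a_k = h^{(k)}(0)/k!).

L = (-17 - 57·x - 135·x^2 - 90·x^3) + (33 + 134·x + 387·x^2 + 510·x^3 + 225·x^4)·Dx + (-2 - 30·x - 22·x^2 + 126·x^3 + 210·x^4 + 90·x^5)·Dx^2  (order 2).
h: a_k = 1, 3/2, 65/8, 223/16, 4869/128, 20473/256, 198677/1024, 888799/2048, 33292717/32768, 151911733/65536, …
ICs: h(0) = 1, h′(0) = 3/2.

f: a_k = 2, 2, 8, 14, 38, 80, 194, 434, 1016, 2318, …
g: a_k = -1, -1/2, 1/8, -1/16, 5/128, -7/256, 21/1024, -33/2048, 429/32768, -715/65536, …
h₀=f+g: left-lcm gives L₀, ord ≤ 2.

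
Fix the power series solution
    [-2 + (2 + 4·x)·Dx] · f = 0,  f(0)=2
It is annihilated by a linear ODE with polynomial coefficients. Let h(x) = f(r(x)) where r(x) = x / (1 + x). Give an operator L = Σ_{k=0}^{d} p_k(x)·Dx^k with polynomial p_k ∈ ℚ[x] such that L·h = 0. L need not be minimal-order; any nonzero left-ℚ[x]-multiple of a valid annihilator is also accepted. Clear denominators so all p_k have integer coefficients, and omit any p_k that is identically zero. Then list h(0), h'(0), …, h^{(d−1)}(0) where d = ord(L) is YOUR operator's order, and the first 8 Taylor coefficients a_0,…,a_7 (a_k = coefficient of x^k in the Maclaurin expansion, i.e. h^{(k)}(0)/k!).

f: a_k = 2, 2, -1, 1, -5/4, 7/4, -21/8, 33/8, …
f∘r: x↦r, Dx↦Dx/r' in L_f ⇒ L₀.
L = -1 + (1 + 4·x + 3·x^2)·Dx  (order 1).
h: a_k = 2, 2, -3, 5, -37/4, 75/4, -327/8, 753/8, …
ICs: h(0) = 2.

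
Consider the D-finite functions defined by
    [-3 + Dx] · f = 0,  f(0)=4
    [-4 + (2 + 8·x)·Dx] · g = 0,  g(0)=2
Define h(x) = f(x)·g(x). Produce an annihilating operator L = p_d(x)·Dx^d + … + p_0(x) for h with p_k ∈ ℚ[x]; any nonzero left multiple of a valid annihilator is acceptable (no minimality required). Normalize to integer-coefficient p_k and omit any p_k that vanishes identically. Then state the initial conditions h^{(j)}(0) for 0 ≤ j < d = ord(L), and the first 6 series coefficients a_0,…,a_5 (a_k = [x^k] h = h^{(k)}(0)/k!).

L = (-5 - 12·x) + (1 + 4·x)·Dx  (order 1).
h: a_k = 8, 40, 68, 92, 43, 631/5, …
ICs: h(0) = 8.

f: a_k = 4, 12, 18, 18, 27/2, 81/10, …
g: a_k = 2, 4, -4, 8, -20, 56, …
Product ⇒ symmetric product L₀, ord ≤ 1.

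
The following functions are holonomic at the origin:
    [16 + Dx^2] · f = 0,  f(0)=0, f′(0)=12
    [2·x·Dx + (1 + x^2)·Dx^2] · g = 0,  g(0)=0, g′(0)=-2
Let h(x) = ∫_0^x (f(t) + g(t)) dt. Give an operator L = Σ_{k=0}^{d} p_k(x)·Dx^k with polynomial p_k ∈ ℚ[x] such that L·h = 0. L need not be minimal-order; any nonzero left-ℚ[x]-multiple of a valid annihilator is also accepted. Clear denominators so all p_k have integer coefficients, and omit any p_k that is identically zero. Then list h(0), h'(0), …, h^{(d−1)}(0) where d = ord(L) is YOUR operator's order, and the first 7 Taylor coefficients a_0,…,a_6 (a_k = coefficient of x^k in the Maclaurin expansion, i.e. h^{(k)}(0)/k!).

L = (64·x + 704·x^3 + 256·x^5)·Dx^2 + (112 + 416·x^2 + 432·x^4 + 128·x^6)·Dx^3 + (4·x + 44·x^3 + 16·x^5)·Dx^4 + (7 + 26·x^2 + 27·x^4 + 8·x^6)·Dx^5  (order 5).
h: a_k = 0, 0, 5, 0, -47/6, 0, 21/5, …
ICs: h(0) = 0, h′(0) = 0, h′′(0) = 10, h′′′(0) = 0, h′′′′(0) = -188.

f: a_k = 0, 12, 0, -32, 0, 128/5, 0, …
g: a_k = 0, -2, 0, 2/3, 0, -2/5, 0, …
Weyl lclm of L_f,L_g ⇒ L₀ (ord ≤ 4).
h=∫h₀ ⇒ L = L₀·Dx.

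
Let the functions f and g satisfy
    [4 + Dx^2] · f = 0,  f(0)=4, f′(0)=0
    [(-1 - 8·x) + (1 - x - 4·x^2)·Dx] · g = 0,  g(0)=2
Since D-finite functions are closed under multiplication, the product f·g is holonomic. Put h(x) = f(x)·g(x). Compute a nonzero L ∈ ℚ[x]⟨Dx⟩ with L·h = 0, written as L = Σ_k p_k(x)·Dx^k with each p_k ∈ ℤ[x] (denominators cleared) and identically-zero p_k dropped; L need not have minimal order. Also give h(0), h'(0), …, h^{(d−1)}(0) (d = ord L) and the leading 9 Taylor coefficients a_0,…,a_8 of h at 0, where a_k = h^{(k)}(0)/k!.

f: a_k = 4, 0, -8, 0, 8/3, 0, -16/45, 0, 8/315, …
g: a_k = 2, 2, 10, 18, 58, 130, 362, 882, 2330, …
Product ⇒ symmetric product L₀, ord ≤ 2.
L = (4 + 4·x + 16·x^2) + (2 + 16·x)·Dx + (-1 + x + 4·x^2)·Dx^2  (order 2).
h: a_k = 8, 8, 24, 56, 472/3, 1144/3, 45448/45, 114088/45, 690392/105, …
ICs: h(0) = 8, h′(0) = 8.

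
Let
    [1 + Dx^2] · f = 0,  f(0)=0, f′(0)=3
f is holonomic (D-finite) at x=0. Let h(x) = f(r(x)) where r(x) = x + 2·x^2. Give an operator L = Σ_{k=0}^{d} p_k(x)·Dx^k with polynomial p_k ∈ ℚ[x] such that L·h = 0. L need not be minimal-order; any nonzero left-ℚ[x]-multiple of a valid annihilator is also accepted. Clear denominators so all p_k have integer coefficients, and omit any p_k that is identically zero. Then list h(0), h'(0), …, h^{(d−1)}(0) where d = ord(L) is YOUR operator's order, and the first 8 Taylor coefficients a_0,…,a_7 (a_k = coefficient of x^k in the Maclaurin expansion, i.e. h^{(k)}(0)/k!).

f: a_k = 0, 3, 0, -1/2, 0, 1/40, 0, -1/1680, …
f∘r: x↦r, Dx↦Dx/r' in L_f ⇒ L₀.
L = (1 + 12·x + 48·x^2 + 64·x^3) - 4·Dx + (1 + 4·x)·Dx^2  (order 2).
h: a_k = 0, 3, 6, -1/2, -3, -239/40, -15/4, 1679/1680, …
ICs: h(0) = 0, h′(0) = 3.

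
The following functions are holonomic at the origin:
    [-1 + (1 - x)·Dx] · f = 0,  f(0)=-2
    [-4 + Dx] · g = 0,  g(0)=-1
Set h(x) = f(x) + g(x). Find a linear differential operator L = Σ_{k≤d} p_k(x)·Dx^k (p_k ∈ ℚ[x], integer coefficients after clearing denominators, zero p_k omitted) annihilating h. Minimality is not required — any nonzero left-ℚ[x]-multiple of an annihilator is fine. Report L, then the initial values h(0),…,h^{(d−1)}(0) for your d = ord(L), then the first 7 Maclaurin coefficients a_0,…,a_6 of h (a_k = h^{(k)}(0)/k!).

L = (8 - 16·x) + (-14 + 32·x - 16·x^2)·Dx + (3 - 7·x + 4·x^2)·Dx^2  (order 2).
h: a_k = -3, -6, -10, -38/3, -38/3, -158/15, -346/45, …
ICs: h(0) = -3, h′(0) = -6.

f: a_k = -2, -2, -2, -2, -2, -2, -2, …
g: a_k = -1, -4, -8, -32/3, -32/3, -128/15, -256/45, …
L₀ := lclm(L_f,L_g); ord L₀ ≤ 1+1.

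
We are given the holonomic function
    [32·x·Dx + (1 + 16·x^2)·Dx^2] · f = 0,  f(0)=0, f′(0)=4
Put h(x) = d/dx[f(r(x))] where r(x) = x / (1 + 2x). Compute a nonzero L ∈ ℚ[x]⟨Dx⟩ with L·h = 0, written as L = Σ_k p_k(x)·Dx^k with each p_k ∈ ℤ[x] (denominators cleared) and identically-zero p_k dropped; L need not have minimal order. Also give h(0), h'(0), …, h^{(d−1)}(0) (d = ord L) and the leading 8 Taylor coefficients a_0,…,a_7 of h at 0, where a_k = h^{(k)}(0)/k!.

L = (4 + 40·x) + (1 + 4·x + 20·x^2)·Dx  (order 1).
h: a_k = 4, -16, -16, 384, -1216, -2816, 35584, -86016, …
ICs: h(0) = 4.

f: a_k = 0, 4, 0, -64/3, 0, 1024/5, 0, -16384/7, …
h₀=f(r): pull back L_f along r ⇒ L₀.
Derive L from L₀ (diff closure).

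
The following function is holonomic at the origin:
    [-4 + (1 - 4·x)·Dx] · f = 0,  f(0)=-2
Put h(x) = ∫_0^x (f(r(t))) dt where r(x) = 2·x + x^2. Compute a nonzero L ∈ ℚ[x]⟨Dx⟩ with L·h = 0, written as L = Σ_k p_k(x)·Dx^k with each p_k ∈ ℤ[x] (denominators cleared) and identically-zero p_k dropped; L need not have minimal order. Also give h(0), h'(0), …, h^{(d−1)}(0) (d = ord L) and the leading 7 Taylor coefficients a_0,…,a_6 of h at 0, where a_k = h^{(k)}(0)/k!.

L = (8 + 8·x)·Dx + (-1 + 8·x + 4·x^2)·Dx^2  (order 2).
h: a_k = 0, -2, -8, -136/3, -288, -1952, -41344/3, …
ICs: h(0) = 0, h′(0) = -2.

f: a_k = -2, -8, -32, -128, -512, -2048, -8192, …
h₀=f(r): pull back L_f along r ⇒ L₀.
h=∫₀ˣh₀: take L = L₀·Dx.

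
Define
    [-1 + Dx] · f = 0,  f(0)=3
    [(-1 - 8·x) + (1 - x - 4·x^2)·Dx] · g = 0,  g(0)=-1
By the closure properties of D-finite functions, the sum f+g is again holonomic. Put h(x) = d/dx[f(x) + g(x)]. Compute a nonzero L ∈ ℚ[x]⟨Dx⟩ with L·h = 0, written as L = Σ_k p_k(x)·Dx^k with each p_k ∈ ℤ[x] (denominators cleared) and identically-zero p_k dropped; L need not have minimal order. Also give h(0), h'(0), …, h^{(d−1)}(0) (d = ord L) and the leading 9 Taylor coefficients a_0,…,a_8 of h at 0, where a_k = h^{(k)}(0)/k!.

f: a_k = 3, 3, 3/2, 1/2, 1/8, 1/40, 1/240, 1/1680, 1/13440, …
g: a_k = -1, -1, -5, -9, -29, -65, -181, -441, -1165, …
f+g: L₀ = lclm(L_f,L_g), ord ≤ 1+1.
Differentiate: ansatz ord ≤ ord L₀ ⇒ L.
L = (44 + 466·x + 544·x^2 + 1728·x^3 + 384·x^4) + (-53 - 474·x - 599·x^2 - 1584·x^3 + 80·x^4 + 128·x^5)·Dx + (9 + 8·x + 55·x^2 - 144·x^3 - 464·x^4 - 128·x^5)·Dx^2  (order 2).
h: a_k = 2, -7, -51/2, -231/2, -2599/8, -43439/40, -740879/240, -15657599/1680, -354291839/13440, …
ICs: h(0) = 2, h′(0) = -7.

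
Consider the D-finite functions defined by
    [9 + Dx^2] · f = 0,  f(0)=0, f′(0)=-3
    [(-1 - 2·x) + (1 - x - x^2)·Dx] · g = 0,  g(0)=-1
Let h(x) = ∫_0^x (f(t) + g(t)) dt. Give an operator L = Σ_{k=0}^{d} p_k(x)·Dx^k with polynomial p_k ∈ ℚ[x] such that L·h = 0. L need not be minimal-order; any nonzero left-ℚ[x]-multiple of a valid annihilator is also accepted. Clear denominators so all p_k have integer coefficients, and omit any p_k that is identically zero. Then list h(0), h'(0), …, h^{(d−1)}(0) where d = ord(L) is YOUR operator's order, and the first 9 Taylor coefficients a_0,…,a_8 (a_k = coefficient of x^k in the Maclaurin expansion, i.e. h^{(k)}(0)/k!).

f: a_k = 0, -3, 0, 9/2, 0, -81/40, 0, 243/560, 0, …
g: a_k = -1, -1, -2, -3, -5, -8, -13, -21, -34, …
Weyl lclm of L_f,L_g ⇒ L₀ (ord ≤ 3).
h=∫h₀ ⇒ L = L₀·Dx.
L = (-243 - 432·x + 81·x^2 - 216·x^3 - 405·x^4 - 162·x^5)·Dx + (117 - 225·x - 36·x^2 + 297·x^3 - 54·x^4 - 243·x^5 - 81·x^6)·Dx^2 + (-27 - 48·x + 9·x^2 - 24·x^3 - 45·x^4 - 18·x^5)·Dx^3 + (13 - 25·x - 4·x^2 + 33·x^3 - 6·x^4 - 27·x^5 - 9·x^6)·Dx^4  (order 4).
h: a_k = 0, -1, -2, -2/3, 3/8, -1, -401/240, -13/7, -11517/4480, …
ICs: h(0) = 0, h′(0) = -1, h′′(0) = -4, h′′′(0) = -4.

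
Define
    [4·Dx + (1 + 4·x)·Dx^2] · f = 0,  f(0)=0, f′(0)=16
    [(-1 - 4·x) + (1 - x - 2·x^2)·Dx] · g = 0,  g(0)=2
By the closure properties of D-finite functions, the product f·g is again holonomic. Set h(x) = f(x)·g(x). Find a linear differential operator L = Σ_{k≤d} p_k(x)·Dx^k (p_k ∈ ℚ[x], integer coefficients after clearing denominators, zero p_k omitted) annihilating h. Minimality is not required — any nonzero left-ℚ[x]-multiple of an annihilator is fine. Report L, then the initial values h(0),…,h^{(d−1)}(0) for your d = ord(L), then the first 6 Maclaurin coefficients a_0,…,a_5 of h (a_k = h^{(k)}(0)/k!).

f: a_k = 0, 16, -32, 256/3, -256, 4096/5, …
g: a_k = 2, 2, 6, 10, 22, 42, …
Sym-product of L_f,L_g gives L₀ (≤ ord 2).
L = (8 + 32·x) + (-2 + 20·x + 40·x^2)·Dx + (-1 - 3·x + 6·x^2 + 8·x^3)·Dx^2  (order 2).
h: a_k = 0, 32, -32, 608/3, -1120/3, 8352/5, …
ICs: h(0) = 0, h′(0) = 32.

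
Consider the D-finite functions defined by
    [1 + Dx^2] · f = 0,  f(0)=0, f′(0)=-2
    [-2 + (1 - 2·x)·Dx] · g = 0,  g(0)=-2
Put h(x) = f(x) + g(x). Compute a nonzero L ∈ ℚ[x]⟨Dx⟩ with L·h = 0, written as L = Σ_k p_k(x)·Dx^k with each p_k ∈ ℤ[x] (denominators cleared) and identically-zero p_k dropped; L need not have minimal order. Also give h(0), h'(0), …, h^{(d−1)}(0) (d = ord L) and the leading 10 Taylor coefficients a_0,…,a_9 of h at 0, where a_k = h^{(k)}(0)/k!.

L = (-50 + 8·x - 8·x^2) + (9 - 22·x + 12·x^2 - 8·x^3)·Dx + (-50 + 8·x - 8·x^2)·Dx^2 + (9 - 22·x + 12·x^2 - 8·x^3)·Dx^3  (order 3).
h: a_k = -2, -6, -8, -47/3, -32, -3841/60, -128, -645119/2520, -512, -185794561/181440, …
ICs: h(0) = -2, h′(0) = -6, h′′(0) = -16.

f: a_k = 0, -2, 0, 1/3, 0, -1/60, 0, 1/2520, 0, -1/181440, …
g: a_k = -2, -4, -8, -16, -32, -64, -128, -256, -512, -1024, …
h₀=f+g: left-lcm gives L₀, ord ≤ 3.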